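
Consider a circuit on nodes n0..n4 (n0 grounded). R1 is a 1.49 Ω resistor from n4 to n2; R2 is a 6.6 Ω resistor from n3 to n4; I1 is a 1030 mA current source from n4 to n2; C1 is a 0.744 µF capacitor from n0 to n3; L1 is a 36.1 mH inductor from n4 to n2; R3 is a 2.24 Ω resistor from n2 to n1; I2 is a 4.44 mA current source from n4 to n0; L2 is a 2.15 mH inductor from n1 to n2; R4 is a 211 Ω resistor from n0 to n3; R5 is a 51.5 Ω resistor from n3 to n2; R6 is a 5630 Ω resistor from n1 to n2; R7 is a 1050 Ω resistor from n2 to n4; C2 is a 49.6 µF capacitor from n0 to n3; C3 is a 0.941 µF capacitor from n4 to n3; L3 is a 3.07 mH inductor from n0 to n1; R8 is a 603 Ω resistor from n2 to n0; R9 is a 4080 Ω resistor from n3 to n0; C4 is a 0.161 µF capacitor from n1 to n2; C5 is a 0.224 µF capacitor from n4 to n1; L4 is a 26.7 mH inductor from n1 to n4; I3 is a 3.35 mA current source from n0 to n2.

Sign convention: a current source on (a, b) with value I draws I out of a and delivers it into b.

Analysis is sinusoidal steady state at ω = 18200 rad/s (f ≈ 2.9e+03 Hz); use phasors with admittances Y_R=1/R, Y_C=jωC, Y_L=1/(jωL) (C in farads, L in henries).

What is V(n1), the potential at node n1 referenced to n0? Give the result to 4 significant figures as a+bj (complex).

Element admittances at ω=18200 rad/s:
  Y(R1) = 0.6711+0.000j S between n4,n2
  Y(R2) = 0.1515+0.000j S between n3,n4
  I1: injects 1.03 A into n2 (from n4)
  Y(C1) = 0.000+0.01354j S between n0,n3
  Y(L1) = 0.000-0.001522j S between n4,n2
  Y(R3) = 0.4464+0.000j S between n2,n1
  I2: injects 0.00444 A into n0 (from n4)
  Y(L2) = 0.000-0.02556j S between n1,n2
  Y(R4) = 0.004739+0.000j S between n0,n3
  Y(R5) = 0.01942+0.000j S between n3,n2
  Y(R6) = 0.0001776+0.000j S between n1,n2
  Y(R7) = 0.0009524+0.000j S between n2,n4
  Y(C2) = 0.000+0.9027j S between n0,n3
  Y(C3) = 0.000+0.01713j S between n4,n3
  Y(L3) = 0.000-0.01790j S between n0,n1
  Y(R8) = 0.001658+0.000j S between n2,n0
  Y(R9) = 0.0002451+0.000j S between n3,n0
  Y(C4) = 0.000+0.002930j S between n1,n2
  Y(C5) = 0.000+0.004077j S between n4,n1
  Y(L4) = 0.000-0.002058j S between n1,n4
  I3: injects 0.00335 A into n2 (from n0)
Assemble and solve the 4×4 MNA system:
  V(n1)=1.307+0.2331j  V(n2)=1.318+0.1880j  V(n3)=0.02514+0.008266j  V(n4)=-0.1726+0.1599j

1.307+0.2331j V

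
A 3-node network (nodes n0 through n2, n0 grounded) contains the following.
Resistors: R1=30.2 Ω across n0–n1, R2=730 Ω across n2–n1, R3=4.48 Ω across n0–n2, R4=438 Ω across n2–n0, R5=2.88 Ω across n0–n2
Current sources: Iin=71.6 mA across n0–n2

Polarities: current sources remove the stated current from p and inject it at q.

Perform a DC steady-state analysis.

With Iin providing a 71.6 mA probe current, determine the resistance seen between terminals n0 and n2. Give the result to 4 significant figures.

Apply KCL at each of the 2 non-ground nodes and solve the resulting linear system.
Node n1: branches {R1, R2} → V_1 = 0.004955
Node n2: branches {R2, R3, R4, R5, Iin} → V_2 = 0.1247

R_eq = 1.742 Ω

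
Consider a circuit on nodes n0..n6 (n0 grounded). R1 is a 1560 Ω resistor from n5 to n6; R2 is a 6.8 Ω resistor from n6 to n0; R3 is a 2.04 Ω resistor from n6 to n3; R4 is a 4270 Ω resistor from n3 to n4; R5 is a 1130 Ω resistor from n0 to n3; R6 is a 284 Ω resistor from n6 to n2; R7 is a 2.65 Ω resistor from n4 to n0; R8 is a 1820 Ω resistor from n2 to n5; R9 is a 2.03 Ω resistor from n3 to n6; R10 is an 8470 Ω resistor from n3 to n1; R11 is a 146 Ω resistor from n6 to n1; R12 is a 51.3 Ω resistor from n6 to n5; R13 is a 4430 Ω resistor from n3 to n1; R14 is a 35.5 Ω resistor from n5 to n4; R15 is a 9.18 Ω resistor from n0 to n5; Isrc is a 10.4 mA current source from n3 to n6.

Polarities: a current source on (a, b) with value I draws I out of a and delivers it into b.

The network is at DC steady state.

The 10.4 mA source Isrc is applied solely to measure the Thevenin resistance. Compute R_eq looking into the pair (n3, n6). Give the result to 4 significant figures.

R_eq = 1.016 Ω

Element admittances at DC:
  Y(R1) = 0.0006410 S between n5,n6
  Y(R2) = 0.1471 S between n6,n0
  Y(R3) = 0.4902 S between n6,n3
  Y(R4) = 0.0002342 S between n3,n4
  Y(R5) = 0.0008850 S between n0,n3
  Y(R6) = 0.003521 S between n6,n2
  Y(R7) = 0.3774 S between n4,n0
  Y(R8) = 0.0005495 S between n2,n5
  Y(R9) = 0.4926 S between n3,n6
  Y(R10) = 0.0001181 S between n3,n1
  Y(R11) = 0.006849 S between n6,n1
  Y(R12) = 0.01949 S between n6,n5
  Y(R13) = 0.0002257 S between n3,n1
  Y(R14) = 0.02817 S between n5,n4
  Y(R15) = 0.1089 S between n0,n5
  Isrc: injects 0.0104 A into n6 (from n3)
Assemble and solve the 6×6 MNA system:
  V(n1)=-0.0004340  V(n2)=6.260e-05  V(n3)=-0.01050  V(n4)=-5.481e-06  V(n5)=8.308e-06  V(n6)=7.107e-05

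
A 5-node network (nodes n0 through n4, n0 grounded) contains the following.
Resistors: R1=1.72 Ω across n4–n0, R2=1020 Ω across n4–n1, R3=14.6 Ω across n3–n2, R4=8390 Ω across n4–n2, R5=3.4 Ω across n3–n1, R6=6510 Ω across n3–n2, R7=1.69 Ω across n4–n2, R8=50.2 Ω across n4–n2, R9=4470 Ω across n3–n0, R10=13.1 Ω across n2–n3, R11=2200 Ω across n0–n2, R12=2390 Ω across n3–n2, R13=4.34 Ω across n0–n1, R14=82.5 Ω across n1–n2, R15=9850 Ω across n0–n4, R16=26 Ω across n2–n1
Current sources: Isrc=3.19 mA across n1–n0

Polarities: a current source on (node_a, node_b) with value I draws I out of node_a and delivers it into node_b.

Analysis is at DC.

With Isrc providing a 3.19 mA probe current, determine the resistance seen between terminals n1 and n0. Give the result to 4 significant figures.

Element admittances at DC:
  Y(R1) = 0.5814 S between n4,n0
  Y(R2) = 0.0009804 S between n4,n1
  Y(R3) = 0.06849 S between n3,n2
  Y(R4) = 0.0001192 S between n4,n2
  Y(R5) = 0.2941 S between n3,n1
  Y(R6) = 0.0001536 S between n3,n2
  Y(R7) = 0.5917 S between n4,n2
  Y(R8) = 0.01992 S between n4,n2
  Y(R9) = 0.0002237 S between n3,n0
  Y(R10) = 0.07634 S between n2,n3
  Y(R11) = 0.0004545 S between n0,n2
  Y(R12) = 0.0004184 S between n3,n2
  Y(R13) = 0.2304 S between n0,n1
  Y(R14) = 0.01212 S between n1,n2
  Y(R15) = 0.0001015 S between n0,n4
  Y(R16) = 0.03846 S between n2,n1
  Isrc: injects 0.00319 A into n0 (from n1)
Assemble and solve the 4×4 MNA system:
  V(n1)=-0.009663  V(n2)=-0.003209  V(n3)=-0.007524  V(n4)=-0.001652

R_eq = 3.029 Ω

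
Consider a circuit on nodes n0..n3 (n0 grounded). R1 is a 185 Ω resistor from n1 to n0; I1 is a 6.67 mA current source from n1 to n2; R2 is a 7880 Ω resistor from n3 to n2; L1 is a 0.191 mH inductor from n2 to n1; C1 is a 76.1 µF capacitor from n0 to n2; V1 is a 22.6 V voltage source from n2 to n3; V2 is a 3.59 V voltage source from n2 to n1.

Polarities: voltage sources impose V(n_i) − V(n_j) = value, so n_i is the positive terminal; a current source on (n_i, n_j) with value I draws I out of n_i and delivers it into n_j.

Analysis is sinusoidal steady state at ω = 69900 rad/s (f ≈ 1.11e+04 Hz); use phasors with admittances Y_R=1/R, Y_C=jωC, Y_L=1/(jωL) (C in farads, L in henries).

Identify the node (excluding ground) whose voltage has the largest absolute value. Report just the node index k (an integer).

3

MNA unknowns: 3 node voltages V₁..V_3 plus 2 source currents (V1, V2)
R1: Y=0.005405+0.000j on G[1,0]
I1: z[1]−=0.00667, z[2]+=0.00667
R2: Y=0.0001269+0.000j on G[3,2]
L1: Y=0.000-0.07490j on G[2,1]
C1: Y=0.000+5.319j on G[0,2]
V1: row V2−V3=22.6, i_V1 at 2,3
V2: row V2−V1=3.59, i_V2 at 2,1
solve → V1=-3.590-0.003648j, V2=3.707e-06-0.003648j, V3=-22.60-0.003648j
aux → i_V1=-0.002868+0.000j, i_V2=-0.01274+0.2689j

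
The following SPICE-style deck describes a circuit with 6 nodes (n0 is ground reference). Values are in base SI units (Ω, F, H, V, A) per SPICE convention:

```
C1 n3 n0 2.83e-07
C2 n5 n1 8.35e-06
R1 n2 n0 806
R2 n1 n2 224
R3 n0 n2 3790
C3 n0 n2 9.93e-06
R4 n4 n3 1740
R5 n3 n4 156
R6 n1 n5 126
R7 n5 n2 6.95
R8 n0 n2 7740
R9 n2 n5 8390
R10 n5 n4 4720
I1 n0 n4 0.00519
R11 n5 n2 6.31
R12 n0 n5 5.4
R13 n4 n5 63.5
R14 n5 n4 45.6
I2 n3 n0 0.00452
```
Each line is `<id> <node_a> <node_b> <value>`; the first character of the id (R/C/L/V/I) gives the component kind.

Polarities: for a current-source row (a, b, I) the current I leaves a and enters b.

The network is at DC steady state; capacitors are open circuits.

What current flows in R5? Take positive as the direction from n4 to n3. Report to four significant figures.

Apply KCL at each of the 5 non-ground nodes and solve the resulting linear system.
Node n1: branches {C2, R2, R6} → V_1 = 0.003580
Node n2: branches {R1, R2, R3, C3, R7, R8, R9, R11} → V_2 = 0.003567
Node n3: branches {C1, R4, R5, I2} → V_3 = -0.6258
Node n4: branches {R4, R5, R10, I1, R13, R14} → V_4 = 0.02127
Node n5: branches {C2, R6, R7, R9, R10, R11, R12, R13, R14} → V_5 = 0.003587

0.004148 A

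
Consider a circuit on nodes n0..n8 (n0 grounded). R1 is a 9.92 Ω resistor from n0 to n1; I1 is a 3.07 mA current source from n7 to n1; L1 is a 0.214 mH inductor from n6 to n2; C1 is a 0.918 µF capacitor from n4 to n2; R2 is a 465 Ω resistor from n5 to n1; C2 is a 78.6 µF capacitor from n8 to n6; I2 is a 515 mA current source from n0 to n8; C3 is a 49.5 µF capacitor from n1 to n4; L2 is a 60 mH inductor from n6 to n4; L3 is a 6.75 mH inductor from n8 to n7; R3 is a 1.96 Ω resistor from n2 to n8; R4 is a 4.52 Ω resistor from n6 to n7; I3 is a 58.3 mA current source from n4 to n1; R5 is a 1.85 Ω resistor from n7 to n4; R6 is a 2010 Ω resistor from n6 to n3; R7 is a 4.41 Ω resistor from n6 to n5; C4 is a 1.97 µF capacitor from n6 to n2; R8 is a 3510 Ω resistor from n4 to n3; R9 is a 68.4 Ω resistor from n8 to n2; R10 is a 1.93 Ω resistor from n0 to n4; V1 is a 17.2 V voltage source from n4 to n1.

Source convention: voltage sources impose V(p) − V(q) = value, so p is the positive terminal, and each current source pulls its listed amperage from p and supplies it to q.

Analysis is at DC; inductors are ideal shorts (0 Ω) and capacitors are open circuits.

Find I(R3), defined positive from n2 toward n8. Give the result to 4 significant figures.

-0.2030 A

MNA unknowns: 8 node voltages V₁..V_8 plus 4 source currents (L1, L2, L3, V1)
R1: Y=0.1008 on G[0,1]
I1: z[7]−=0.00307, z[1]+=0.00307
L1: row V6−V2=0, i_L1 at 6,2
C1: Y=0.000 on G[4,2]
R2: Y=0.002151 on G[5,1]
C2: Y=0.000 on G[8,6]
I2: z[0]−=0.515, z[8]+=0.515
C3: Y=0.000 on G[1,4]
L2: row V6−V4=0, i_L2 at 6,4
L3: row V8−V7=0, i_L3 at 8,7
R3: Y=0.5102 on G[2,8]
R4: Y=0.2212 on G[6,7]
I3: z[4]−=0.0583, z[1]+=0.0583
R5: Y=0.5405 on G[7,4]
R6: Y=0.0004975 on G[6,3]
R7: Y=0.2268 on G[6,5]
C4: Y=0.000 on G[6,2]
R8: Y=0.0002849 on G[4,3]
R9: Y=0.01462 on G[8,2]
R10: Y=0.5181 on G[0,4]
V1: row V4−V1=17.2, i_V1 at 4,1
solve → V1=-13.57, V2=3.633, V3=3.633, V4=3.633, V5=3.472, V6=3.633, V7=4.031, V8=4.031
aux → i_L1=-0.2088, i_L2=0.2602, i_L3=0.3062, i_V1=-1.466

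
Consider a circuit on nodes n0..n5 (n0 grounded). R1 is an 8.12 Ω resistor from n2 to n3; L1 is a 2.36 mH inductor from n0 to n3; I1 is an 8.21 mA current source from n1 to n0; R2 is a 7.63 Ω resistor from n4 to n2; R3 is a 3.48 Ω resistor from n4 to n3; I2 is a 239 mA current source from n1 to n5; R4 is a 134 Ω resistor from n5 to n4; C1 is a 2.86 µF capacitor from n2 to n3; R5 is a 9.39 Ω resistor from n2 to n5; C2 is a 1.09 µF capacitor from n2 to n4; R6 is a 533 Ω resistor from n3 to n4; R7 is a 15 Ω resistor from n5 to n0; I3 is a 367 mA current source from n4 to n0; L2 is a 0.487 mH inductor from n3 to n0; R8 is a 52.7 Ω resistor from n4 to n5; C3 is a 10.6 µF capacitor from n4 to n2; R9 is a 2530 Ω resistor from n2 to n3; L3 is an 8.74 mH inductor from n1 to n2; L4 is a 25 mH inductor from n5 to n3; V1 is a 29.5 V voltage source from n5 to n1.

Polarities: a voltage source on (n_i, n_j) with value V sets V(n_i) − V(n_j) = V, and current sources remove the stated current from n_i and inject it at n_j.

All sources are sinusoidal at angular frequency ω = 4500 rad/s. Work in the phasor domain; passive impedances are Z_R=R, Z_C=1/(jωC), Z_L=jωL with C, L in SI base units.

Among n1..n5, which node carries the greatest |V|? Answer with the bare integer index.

Element admittances at ω=4500 rad/s:
  Y(R1) = 0.1232+0.000j S between n2,n3
  Y(L1) = 0.000-0.09416j S between n0,n3
  I1: injects 0.00821 A into n0 (from n1)
  Y(R2) = 0.1311+0.000j S between n4,n2
  Y(R3) = 0.2874+0.000j S between n4,n3
  I2: injects 0.239 A into n5 (from n1)
  Y(R4) = 0.007463+0.000j S between n5,n4
  Y(C1) = 0.000+0.01287j S between n2,n3
  Y(R5) = 0.1065+0.000j S between n2,n5
  Y(C2) = 0.000+0.004905j S between n2,n4
  Y(R6) = 0.001876+0.000j S between n3,n4
  Y(R7) = 0.06667+0.000j S between n5,n0
  I3: injects 0.367 A into n0 (from n4)
  Y(L2) = 0.000-0.4563j S between n3,n0
  Y(R8) = 0.01898+0.000j S between n4,n5
  Y(C3) = 0.000+0.04770j S between n4,n2
  Y(R9) = 0.0003953+0.000j S between n2,n3
  Y(L3) = 0.000-0.02543j S between n1,n2
  Y(L4) = 0.000-0.008889j S between n5,n3
  V1: constraint V(n5)−V(n1) = 29.5
Assemble and solve the 6×6 MNA system:
  V(n1)=-29.51-3.399j  V(n2)=-0.7540+0.5590j  V(n3)=-0.4117-0.6808j  V(n4)=-1.422-0.3992j  V(n5)=-0.006566-3.399j
  i(V1)=0.1466+0.7311j

1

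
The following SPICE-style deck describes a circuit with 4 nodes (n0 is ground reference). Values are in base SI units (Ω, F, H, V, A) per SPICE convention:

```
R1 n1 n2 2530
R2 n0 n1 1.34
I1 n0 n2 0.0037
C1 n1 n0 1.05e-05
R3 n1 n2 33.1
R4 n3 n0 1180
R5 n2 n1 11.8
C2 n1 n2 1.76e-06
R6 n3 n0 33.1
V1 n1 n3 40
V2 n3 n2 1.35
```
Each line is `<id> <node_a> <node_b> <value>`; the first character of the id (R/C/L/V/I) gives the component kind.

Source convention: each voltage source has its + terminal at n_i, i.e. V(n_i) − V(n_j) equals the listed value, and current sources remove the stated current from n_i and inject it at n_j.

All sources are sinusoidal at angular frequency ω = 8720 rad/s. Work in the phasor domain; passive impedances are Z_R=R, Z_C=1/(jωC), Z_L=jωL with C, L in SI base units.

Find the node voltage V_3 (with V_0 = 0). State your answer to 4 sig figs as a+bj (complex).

-38.42-0.1862j V

MNA unknowns: 3 node voltages V₁..V_3 plus 2 source currents (V1, V2)
R1: Y=0.0003953+0.000j on G[1,2]
R2: Y=0.7463+0.000j on G[0,1]
I1: z[0]−=0.0037, z[2]+=0.0037
C1: Y=0.000+0.09156j on G[1,0]
R3: Y=0.03021+0.000j on G[1,2]
R4: Y=0.0008475+0.000j on G[3,0]
R5: Y=0.08475+0.000j on G[2,1]
C2: Y=0.000+0.01535j on G[1,2]
R6: Y=0.03021+0.000j on G[3,0]
V1: row V1−V3=40, i_V1 at 1,3
V2: row V3−V2=1.35, i_V2 at 3,2
solve → V1=1.581-0.1862j, V2=-39.77-0.1862j, V3=-38.42-0.1862j
aux → i_V1=-5.967-0.6404j, i_V2=-4.774-0.6346j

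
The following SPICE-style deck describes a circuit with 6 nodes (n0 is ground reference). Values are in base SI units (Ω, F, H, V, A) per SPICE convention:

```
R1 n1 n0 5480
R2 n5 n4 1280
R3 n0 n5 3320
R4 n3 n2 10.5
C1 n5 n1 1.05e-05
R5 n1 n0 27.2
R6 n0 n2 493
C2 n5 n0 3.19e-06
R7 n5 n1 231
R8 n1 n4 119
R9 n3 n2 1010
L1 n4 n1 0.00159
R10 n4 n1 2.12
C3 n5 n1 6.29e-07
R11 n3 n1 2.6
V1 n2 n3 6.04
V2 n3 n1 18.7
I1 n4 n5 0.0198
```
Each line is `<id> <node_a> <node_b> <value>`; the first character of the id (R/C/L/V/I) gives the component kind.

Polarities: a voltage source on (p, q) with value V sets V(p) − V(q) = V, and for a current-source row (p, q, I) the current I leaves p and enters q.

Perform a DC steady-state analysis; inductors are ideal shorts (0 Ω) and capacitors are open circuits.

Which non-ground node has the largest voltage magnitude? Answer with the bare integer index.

Apply KCL at each of the 5 non-ground nodes and solve the resulting linear system.
Node n1: branches {R1, C1, R5, R7, R8, L1, R10, C3, R11, V2} → V_1 = -1.306
Node n2: branches {R4, R6, R9, V1} → V_2 = 23.43
Node n3: branches {R4, R9, R11, V1, V2} → V_3 = 17.39
Node n4: branches {R2, R8, L1, R10, I1} → V_4 = -1.306
Node n5: branches {R2, R3, C1, C2, R7, C3, I1} → V_5 = 2.425
Source currents: i(L1)=-0.01688, i(V1)=-0.6288, i(V2)=-7.240

2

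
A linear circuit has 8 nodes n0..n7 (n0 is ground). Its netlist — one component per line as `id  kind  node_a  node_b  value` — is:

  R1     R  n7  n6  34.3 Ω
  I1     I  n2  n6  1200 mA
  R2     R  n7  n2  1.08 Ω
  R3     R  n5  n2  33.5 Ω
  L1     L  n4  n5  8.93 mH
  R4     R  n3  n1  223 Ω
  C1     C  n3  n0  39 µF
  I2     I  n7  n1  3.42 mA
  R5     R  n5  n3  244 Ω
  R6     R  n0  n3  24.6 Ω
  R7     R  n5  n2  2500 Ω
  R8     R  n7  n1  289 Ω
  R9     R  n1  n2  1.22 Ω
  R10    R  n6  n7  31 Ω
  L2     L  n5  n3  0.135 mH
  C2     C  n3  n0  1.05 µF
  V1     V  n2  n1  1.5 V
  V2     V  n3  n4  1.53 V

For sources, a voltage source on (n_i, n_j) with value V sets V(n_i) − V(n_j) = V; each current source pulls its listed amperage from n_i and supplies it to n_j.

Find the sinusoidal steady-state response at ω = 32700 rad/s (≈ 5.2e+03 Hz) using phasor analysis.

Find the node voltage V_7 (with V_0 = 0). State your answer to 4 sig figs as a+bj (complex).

Apply KCL at each of the 7 non-ground nodes and solve the resulting linear system.
Node n1: branches {R4, I2, R8, R9, V1} → V_1 = -1.325+0.02285j
Node n2: branches {I1, R2, R3, R7, R9, V1} → V_2 = 0.1746+0.02285j
Node n3: branches {R4, C1, R5, R6, L2, C2, V2} → V_3 = 0.000+0.000j
Node n4: branches {L1, V2} → V_4 = -1.530+0.000j
Node n5: branches {R3, L1, R5, R7, L2} → V_5 = -0.02187+0.02624j
Node n6: branches {R1, I1, R10} → V_6 = 21.00+0.02285j
Node n7: branches {R1, R2, I2, R8, R10} → V_7 = 1.457+0.02285j
Source currents: i(V1)=-1.248+0.0001025j, i(V2)=-8.985e-05+0.005165j

1.457+0.02285j V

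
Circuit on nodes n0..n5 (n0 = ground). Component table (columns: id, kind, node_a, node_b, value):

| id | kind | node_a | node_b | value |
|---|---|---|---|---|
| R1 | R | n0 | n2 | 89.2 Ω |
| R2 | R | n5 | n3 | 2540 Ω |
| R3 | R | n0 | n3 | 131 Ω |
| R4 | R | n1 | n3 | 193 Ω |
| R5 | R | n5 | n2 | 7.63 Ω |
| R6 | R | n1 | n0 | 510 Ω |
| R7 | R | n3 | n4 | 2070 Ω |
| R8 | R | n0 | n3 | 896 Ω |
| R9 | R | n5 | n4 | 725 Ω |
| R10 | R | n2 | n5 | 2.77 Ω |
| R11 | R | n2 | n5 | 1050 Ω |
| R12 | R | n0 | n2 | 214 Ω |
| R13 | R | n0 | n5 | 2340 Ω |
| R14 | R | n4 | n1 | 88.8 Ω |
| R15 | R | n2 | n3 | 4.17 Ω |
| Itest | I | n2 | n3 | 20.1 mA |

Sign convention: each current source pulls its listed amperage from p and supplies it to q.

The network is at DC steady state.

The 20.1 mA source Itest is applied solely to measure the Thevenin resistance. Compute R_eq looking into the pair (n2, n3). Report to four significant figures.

R_eq = 4.045 Ω

Element admittances at DC:
  Y(R1) = 0.01121 S between n0,n2
  Y(R2) = 0.0003937 S between n5,n3
  Y(R3) = 0.007634 S between n0,n3
  Y(R4) = 0.005181 S between n1,n3
  Y(R5) = 0.1311 S between n5,n2
  Y(R6) = 0.001961 S between n1,n0
  Y(R7) = 0.0004831 S between n3,n4
  Y(R8) = 0.001116 S between n0,n3
  Y(R9) = 0.001379 S between n5,n4
  Y(R10) = 0.3610 S between n2,n5
  Y(R11) = 0.0009524 S between n2,n5
  Y(R12) = 0.004673 S between n0,n2
  Y(R13) = 0.0004274 S between n0,n5
  Y(R14) = 0.01126 S between n4,n1
  Y(R15) = 0.2398 S between n2,n3
  Itest: injects 0.0201 A into n3 (from n2)
Assemble and solve the 5×5 MNA system:
  V(n1)=0.02834  V(n2)=-0.03061  V(n3)=0.05069  V(n4)=0.02299  V(n5)=-0.03036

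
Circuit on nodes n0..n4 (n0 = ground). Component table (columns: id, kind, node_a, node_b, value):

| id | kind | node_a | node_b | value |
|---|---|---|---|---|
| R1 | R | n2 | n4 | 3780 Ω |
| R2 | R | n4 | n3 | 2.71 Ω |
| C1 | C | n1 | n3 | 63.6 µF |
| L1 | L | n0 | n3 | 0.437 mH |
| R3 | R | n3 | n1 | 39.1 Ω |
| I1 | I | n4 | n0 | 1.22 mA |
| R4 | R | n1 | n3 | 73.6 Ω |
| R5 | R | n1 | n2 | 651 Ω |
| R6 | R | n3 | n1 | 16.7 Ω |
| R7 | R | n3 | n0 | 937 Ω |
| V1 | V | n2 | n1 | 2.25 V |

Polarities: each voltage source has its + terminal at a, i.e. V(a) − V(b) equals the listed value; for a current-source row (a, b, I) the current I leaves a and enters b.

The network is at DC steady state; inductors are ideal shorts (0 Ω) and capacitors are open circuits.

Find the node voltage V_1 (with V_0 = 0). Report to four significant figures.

MNA unknowns: 4 node voltages V₁..V_4 plus 2 source currents (L1, V1)
R1: Y=0.0002646 on G[2,4]
R2: Y=0.3690 on G[4,3]
C1: Y=0.000 on G[1,3]
L1: row V0−V3=0, i_L1 at 0,3
R3: Y=0.02558 on G[3,1]
I1: z[4]−=0.00122, z[0]+=0.00122
R4: Y=0.01359 on G[1,3]
R5: Y=0.001536 on G[1,2]
R6: Y=0.05988 on G[3,1]
R7: Y=0.001067 on G[3,0]
V1: row V2−V1=2.25, i_V1 at 2,1
solve → V1=-0.005998, V2=2.244, V3=0.000, V4=-0.001696
aux → i_L1=0.001220, i_V1=-0.004050

-0.005998 V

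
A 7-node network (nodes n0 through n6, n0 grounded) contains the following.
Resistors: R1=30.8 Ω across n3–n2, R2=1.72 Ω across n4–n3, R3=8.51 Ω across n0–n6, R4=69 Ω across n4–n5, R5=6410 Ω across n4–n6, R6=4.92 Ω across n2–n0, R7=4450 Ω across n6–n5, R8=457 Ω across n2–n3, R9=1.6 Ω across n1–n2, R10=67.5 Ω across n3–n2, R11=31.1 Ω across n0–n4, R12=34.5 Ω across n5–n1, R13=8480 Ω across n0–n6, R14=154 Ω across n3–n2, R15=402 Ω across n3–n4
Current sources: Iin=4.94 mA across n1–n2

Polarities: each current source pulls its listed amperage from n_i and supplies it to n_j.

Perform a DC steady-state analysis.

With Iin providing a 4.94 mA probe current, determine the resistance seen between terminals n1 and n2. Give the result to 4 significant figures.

MNA unknowns: 6 node voltages V₁..V_6
R1: Y=0.03247 on G[3,2]
R2: Y=0.5814 on G[4,3]
R3: Y=0.1175 on G[0,6]
R4: Y=0.01449 on G[4,5]
R5: Y=0.0001560 on G[4,6]
R6: Y=0.2033 on G[2,0]
R7: Y=0.0002247 on G[6,5]
R8: Y=0.002188 on G[2,3]
R9: Y=0.6250 on G[1,2]
R10: Y=0.01481 on G[3,2]
R11: Y=0.03215 on G[0,4]
R12: Y=0.02899 on G[5,1]
R13: Y=0.0001179 on G[0,6]
R14: Y=0.006494 on G[3,2]
R15: Y=0.002488 on G[3,4]
Iin: z[1]−=0.00494, z[2]+=0.00494
solve → V1=-0.007674, V2=0.0001213, V3=-0.0006520, V4=-0.0007261, V5=-0.005331, V6=-1.111e-05

R_eq = 1.578 Ω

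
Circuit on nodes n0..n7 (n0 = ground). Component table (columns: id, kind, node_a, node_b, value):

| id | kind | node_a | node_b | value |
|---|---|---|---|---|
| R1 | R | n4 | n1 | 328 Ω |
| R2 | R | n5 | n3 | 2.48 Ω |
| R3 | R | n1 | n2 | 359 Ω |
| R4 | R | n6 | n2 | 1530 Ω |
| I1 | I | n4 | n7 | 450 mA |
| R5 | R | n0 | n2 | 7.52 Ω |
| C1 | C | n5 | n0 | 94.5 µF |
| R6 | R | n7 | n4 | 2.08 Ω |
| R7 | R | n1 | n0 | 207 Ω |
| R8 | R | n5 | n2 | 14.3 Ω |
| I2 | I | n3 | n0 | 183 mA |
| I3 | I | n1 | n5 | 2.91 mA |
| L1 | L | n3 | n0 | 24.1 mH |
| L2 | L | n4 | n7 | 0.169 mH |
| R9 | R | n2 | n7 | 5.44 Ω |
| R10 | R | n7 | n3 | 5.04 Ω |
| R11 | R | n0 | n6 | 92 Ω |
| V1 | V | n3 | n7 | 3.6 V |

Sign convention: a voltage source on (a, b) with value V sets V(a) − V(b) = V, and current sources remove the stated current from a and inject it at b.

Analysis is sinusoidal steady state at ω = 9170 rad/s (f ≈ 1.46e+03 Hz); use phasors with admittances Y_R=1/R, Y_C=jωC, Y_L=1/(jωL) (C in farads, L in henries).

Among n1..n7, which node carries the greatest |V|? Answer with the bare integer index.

Apply KCL at each of the 7 non-ground nodes and solve the resulting linear system.
Node n1: branches {R1, R3, R7, I3} → V_1 = -1.701-0.1394j
Node n2: branches {R3, R4, R5, R8, R9} → V_2 = -1.544-0.02030j
Node n3: branches {R2, I2, L1, R10, V1} → V_3 = 0.3459-0.02708j
Node n4: branches {R1, I1, R6, L2} → V_4 = -3.585-0.4690j
Node n5: branches {R2, C1, R8, I3} → V_5 = 0.005713-0.03654j
Node n6: branches {R4, R11} → V_6 = -0.08760-0.001152j
Node n7: branches {I1, R6, L2, R9, R10, V1} → V_7 = -3.254-0.02708j
Source currents: i(V1)=-1.034-0.002250j

4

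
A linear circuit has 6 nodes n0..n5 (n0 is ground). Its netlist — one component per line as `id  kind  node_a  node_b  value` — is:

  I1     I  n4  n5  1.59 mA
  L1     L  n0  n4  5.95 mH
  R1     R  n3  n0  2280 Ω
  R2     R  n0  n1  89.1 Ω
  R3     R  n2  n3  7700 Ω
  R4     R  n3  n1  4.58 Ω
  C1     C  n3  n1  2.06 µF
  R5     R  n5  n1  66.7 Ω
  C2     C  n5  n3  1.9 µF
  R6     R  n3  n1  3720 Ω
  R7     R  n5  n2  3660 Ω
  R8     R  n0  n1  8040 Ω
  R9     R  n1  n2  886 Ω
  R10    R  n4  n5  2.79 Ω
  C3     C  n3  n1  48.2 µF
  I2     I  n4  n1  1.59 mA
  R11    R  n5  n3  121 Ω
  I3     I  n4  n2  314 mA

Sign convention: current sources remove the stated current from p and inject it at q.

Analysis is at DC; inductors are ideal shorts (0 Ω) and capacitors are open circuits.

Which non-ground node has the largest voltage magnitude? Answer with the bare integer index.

Apply KCL at each of the 5 non-ground nodes and solve the resulting linear system.
Node n1: branches {R2, R4, C1, R5, R6, R8, R9, C3, I2} → V_1 = 7.818
Node n2: branches {R3, R7, R9, I3} → V_2 = 211.5
Node n3: branches {R1, R3, R4, C1, C2, R6, C3, R11} → V_3 = 7.658
Node n4: branches {I1, L1, R10, I2, I3} → V_4 = 0.000
Node n5: branches {I1, R5, C2, R7, R10, R11} → V_5 = 0.6280
Source currents: i(L1)=0.09208

2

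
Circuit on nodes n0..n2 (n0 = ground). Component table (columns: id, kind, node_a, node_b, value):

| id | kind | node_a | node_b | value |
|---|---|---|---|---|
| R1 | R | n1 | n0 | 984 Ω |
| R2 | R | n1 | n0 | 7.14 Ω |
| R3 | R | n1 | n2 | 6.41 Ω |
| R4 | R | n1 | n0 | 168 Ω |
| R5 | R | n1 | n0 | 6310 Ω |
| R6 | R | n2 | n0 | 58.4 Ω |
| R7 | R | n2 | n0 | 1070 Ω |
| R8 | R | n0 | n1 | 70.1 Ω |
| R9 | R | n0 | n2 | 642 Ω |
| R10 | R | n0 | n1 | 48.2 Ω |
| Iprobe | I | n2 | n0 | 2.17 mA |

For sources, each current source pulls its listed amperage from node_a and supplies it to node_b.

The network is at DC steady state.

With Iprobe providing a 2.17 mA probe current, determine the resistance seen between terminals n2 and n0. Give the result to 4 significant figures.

R_eq = 9.647 Ω

Element admittances at DC:
  Y(R1) = 0.001016 S between n1,n0
  Y(R2) = 0.1401 S between n1,n0
  Y(R3) = 0.1560 S between n1,n2
  Y(R4) = 0.005952 S between n1,n0
  Y(R5) = 0.0001585 S between n1,n0
  Y(R6) = 0.01712 S between n2,n0
  Y(R7) = 0.0009346 S between n2,n0
  Y(R8) = 0.01427 S between n0,n1
  Y(R9) = 0.001558 S between n0,n2
  Y(R10) = 0.02075 S between n0,n1
  Iprobe: injects 0.00217 A into n0 (from n2)
Assemble and solve the 2×2 MNA system:
  V(n1)=-0.009656  V(n2)=-0.02093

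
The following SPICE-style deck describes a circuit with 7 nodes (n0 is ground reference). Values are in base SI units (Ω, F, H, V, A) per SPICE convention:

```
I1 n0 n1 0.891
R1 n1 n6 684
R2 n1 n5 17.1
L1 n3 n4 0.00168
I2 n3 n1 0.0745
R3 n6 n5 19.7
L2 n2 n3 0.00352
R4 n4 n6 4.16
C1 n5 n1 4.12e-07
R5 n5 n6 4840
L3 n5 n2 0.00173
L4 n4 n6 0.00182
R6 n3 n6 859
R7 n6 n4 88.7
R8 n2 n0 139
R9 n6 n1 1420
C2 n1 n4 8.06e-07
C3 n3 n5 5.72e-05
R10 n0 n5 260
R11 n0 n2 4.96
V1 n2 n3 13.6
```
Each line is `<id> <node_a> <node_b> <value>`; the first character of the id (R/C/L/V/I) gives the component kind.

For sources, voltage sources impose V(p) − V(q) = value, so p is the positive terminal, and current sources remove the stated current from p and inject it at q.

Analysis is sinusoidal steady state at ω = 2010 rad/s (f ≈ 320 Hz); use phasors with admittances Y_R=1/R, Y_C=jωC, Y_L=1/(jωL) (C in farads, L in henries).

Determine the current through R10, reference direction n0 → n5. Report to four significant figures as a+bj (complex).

-0.04532+0.001870j A

MNA unknowns: 6 node voltages V₁..V_6 plus 1 source current (V1)
I1: z[0]−=0.891, z[1]+=0.891
R1: Y=0.001462+0.000j on G[1,6]
R2: Y=0.05848+0.000j on G[1,5]
L1: Y=0.000-0.2961j on G[3,4]
I2: z[3]−=0.0745, z[1]+=0.0745
R3: Y=0.05076+0.000j on G[6,5]
L2: Y=0.000-0.1413j on G[2,3]
R4: Y=0.2404+0.000j on G[4,6]
C1: Y=0.000+0.0008281j on G[5,1]
R5: Y=0.0002066+0.000j on G[5,6]
L3: Y=0.000-0.2876j on G[5,2]
L4: Y=0.000-0.2734j on G[4,6]
R6: Y=0.001164+0.000j on G[3,6]
R7: Y=0.01127+0.000j on G[6,4]
R8: Y=0.007194+0.000j on G[2,0]
R9: Y=0.0007042+0.000j on G[6,1]
C2: Y=0.000+0.001620j on G[1,4]
C3: Y=0.000+0.1150j on G[3,5]
R10: Y=0.003846+0.000j on G[0,5]
R11: Y=0.2016+0.000j on G[0,2]
V1: row V2−V3=13.6, i_V1 at 2,3
solve → V1=26.91-1.456j, V2=4.050+0.008955j, V3=-9.550+0.008955j, V4=-8.765+3.392j, V5=11.78-0.4862j, V6=-6.378+4.832j
aux → i_V1=-0.9881-0.3037j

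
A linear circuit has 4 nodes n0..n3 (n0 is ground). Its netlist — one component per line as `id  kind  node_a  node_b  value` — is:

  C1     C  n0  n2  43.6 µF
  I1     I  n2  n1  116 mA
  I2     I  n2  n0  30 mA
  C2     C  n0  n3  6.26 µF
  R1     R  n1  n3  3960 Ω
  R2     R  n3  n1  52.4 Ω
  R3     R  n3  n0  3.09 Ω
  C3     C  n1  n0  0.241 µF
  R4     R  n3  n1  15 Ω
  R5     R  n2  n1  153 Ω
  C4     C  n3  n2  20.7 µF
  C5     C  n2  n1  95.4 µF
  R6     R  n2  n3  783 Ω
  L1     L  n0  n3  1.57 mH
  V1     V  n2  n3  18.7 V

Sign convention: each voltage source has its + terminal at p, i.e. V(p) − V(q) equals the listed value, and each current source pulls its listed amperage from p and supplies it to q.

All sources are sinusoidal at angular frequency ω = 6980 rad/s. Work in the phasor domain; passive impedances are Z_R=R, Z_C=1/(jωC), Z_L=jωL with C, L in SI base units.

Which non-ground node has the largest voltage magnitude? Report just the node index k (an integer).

2

Element admittances at ω=6980 rad/s:
  Y(C1) = 0.000+0.3043j S between n0,n2
  I1: injects 0.116 A into n1 (from n2)
  I2: injects 0.03 A into n0 (from n2)
  Y(C2) = 0.000+0.04369j S between n0,n3
  Y(R1) = 0.0002525+0.000j S between n1,n3
  Y(R2) = 0.01908+0.000j S between n3,n1
  Y(R3) = 0.3236+0.000j S between n3,n0
  Y(C3) = 0.000+0.001682j S between n1,n0
  Y(R4) = 0.06667+0.000j S between n3,n1
  Y(R5) = 0.006536+0.000j S between n2,n1
  Y(C4) = 0.000+0.1445j S between n3,n2
  Y(C5) = 0.000+0.6659j S between n2,n1
  Y(R6) = 0.001277+0.000j S between n2,n3
  Y(L1) = 0.000-0.09125j S between n0,n3
  V1: constraint V(n2)−V(n3) = 18.7
Assemble and solve the 4×4 MNA system:
  V(n1)=9.697-8.539j  V(n2)=10.03-10.76j  V(n3)=-8.671-10.76j
  i(V1)=-4.921-5.961j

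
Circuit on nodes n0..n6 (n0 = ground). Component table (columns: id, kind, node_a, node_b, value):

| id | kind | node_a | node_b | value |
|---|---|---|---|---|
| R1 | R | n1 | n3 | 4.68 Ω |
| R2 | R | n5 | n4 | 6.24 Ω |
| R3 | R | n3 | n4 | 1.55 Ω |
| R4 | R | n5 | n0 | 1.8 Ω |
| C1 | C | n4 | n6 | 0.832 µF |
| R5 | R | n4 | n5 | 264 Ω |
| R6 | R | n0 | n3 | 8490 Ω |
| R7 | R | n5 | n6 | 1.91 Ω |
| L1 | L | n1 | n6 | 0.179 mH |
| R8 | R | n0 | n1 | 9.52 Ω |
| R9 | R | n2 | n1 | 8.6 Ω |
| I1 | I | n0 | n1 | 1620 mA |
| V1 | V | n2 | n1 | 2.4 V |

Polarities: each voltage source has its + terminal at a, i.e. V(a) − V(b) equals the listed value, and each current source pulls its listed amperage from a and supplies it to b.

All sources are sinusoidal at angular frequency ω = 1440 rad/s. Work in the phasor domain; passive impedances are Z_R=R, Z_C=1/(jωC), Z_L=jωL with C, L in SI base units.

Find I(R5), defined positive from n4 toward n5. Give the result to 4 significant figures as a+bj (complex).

0.003693+0.0003871j A

MNA unknowns: 6 node voltages V₁..V_6 plus 1 source current (V1)
R1: Y=0.2137+0.000j on G[1,3]
R2: Y=0.1603+0.000j on G[5,4]
R3: Y=0.6452+0.000j on G[3,4]
R4: Y=0.5556+0.000j on G[5,0]
C1: Y=0.000+0.001198j on G[4,6]
R5: Y=0.003788+0.000j on G[4,5]
R6: Y=0.0001178+0.000j on G[0,3]
R7: Y=0.5236+0.000j on G[5,6]
L1: Y=0.000-3.880j on G[1,6]
R8: Y=0.1050+0.000j on G[0,1]
R9: Y=0.1163+0.000j on G[2,1]
I1: z[0]−=1.62, z[1]+=1.62
V1: row V2−V1=2.4, i_V1 at 2,1
solve → V1=4.110+0.1676j, V2=6.510+0.1676j, V3=3.361+0.09465j, V4=3.113+0.07049j, V5=2.138-0.03171j, V6=4.102-0.09739j
aux → i_V1=-0.2791+0.000j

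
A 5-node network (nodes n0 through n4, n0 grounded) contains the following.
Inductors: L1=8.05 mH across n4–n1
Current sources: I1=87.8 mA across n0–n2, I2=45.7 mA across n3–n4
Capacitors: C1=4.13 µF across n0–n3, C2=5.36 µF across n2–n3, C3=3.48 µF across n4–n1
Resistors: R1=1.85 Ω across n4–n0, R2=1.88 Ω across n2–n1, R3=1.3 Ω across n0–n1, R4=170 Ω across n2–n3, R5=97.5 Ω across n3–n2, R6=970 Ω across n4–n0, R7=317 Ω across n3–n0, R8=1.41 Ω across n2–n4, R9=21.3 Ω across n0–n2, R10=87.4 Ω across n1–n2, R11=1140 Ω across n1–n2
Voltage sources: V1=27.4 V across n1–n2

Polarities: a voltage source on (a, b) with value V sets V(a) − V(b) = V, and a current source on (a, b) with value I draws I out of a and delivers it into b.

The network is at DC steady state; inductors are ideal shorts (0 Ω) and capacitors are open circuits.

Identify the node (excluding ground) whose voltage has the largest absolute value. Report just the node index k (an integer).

2

Element admittances at DC:
  L1: short n4↔n1 (DC inductor)
  I1: injects 0.0878 A into n2 (from n0)
  I2: injects 0.0457 A into n4 (from n3)
  Y(C1) = 0.000 S between n0,n3
  Y(R1) = 0.5405 S between n4,n0
  Y(R2) = 0.5319 S between n2,n1
  Y(R3) = 0.7692 S between n0,n1
  Y(R4) = 0.005882 S between n2,n3
  Y(R5) = 0.01026 S between n3,n2
  Y(C2) = 0.000 S between n2,n3
  Y(R6) = 0.001031 S between n4,n0
  Y(R7) = 0.003155 S between n3,n0
  Y(R8) = 0.7092 S between n2,n4
  Y(R9) = 0.04695 S between n0,n2
  Y(R10) = 0.01144 S between n1,n2
  Y(R11) = 0.0008772 S between n1,n2
  Y(C3) = 0.000 S between n4,n1
  V1: constraint V(n1)−V(n2) = 27.4
Assemble and solve the 6×6 MNA system:
  V(n1)=1.069  V(n2)=-26.33  V(n3)=-24.39  V(n4)=1.069
  i(L1)=-19.97  i(V1)=-35.70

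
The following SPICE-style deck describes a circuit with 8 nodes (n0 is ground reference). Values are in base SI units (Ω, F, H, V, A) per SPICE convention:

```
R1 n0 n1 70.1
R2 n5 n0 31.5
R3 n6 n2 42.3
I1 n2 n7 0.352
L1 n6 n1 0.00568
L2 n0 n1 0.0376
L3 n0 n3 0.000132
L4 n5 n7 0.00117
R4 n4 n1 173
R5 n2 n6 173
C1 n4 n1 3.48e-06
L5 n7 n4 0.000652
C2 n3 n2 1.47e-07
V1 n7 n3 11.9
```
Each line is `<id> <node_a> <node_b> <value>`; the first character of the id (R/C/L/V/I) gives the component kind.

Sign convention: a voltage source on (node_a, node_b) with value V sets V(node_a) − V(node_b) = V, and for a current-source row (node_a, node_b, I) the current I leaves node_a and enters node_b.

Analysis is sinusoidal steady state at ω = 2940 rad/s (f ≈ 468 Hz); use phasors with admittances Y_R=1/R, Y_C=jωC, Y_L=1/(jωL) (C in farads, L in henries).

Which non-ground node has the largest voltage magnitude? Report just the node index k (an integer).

2

Element admittances at ω=2940 rad/s:
  Y(R1) = 0.01427+0.000j S between n0,n1
  Y(R2) = 0.03175+0.000j S between n5,n0
  Y(R3) = 0.02364+0.000j S between n6,n2
  I1: injects 0.352 A into n7 (from n2)
  Y(L1) = 0.000-0.05988j S between n6,n1
  Y(L2) = 0.000-0.009046j S between n0,n1
  Y(L3) = 0.000-2.577j S between n0,n3
  Y(L4) = 0.000-0.2907j S between n5,n7
  Y(R4) = 0.005780+0.000j S between n4,n1
  Y(R5) = 0.005780+0.000j S between n2,n6
  Y(C1) = 0.000+0.01023j S between n4,n1
  Y(L5) = 0.000-0.5217j S between n7,n4
  Y(C2) = 0.000+0.0004322j S between n3,n2
  V1: constraint V(n7)−V(n3) = 11.9
Assemble and solve the 8×8 MNA system:
  V(n1)=-13.22+7.495j  V(n2)=-25.34+2.005j  V(n3)=0.07080-0.09871j  V(n4)=12.38-0.5400j  V(n5)=11.82-1.389j  V(n6)=-13.41+1.632j  V(n7)=11.97-0.09871j
  i(V1)=-0.2534-0.1715j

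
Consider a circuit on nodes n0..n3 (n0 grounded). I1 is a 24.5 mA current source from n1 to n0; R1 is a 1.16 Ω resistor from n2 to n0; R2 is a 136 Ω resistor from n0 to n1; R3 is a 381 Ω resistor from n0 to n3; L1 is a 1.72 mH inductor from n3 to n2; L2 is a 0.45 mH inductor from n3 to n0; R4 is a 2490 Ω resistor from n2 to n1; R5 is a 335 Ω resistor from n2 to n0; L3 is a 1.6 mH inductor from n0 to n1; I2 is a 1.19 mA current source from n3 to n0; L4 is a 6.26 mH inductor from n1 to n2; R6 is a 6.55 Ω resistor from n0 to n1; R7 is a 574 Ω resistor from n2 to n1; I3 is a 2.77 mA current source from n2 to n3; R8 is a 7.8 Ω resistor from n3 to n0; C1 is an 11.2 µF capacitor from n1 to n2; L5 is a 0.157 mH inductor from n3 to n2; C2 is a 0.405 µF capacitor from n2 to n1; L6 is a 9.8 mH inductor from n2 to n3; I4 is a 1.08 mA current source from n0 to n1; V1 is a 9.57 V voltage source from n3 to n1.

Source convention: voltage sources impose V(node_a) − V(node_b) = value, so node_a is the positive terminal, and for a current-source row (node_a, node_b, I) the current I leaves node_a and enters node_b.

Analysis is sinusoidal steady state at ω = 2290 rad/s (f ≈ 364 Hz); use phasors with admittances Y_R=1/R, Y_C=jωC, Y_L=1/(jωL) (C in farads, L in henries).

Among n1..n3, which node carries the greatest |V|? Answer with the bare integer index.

Element admittances at ω=2290 rad/s:
  I1: injects 0.0245 A into n0 (from n1)
  Y(R1) = 0.8621+0.000j S between n2,n0
  Y(R2) = 0.007353+0.000j S between n0,n1
  Y(R3) = 0.002625+0.000j S between n0,n3
  Y(L1) = 0.000-0.2539j S between n3,n2
  Y(L2) = 0.000-0.9704j S between n3,n0
  Y(R4) = 0.0004016+0.000j S between n2,n1
  Y(R5) = 0.002985+0.000j S between n2,n0
  Y(L3) = 0.000-0.2729j S between n0,n1
  I2: injects 0.00119 A into n0 (from n3)
  Y(L4) = 0.000-0.06976j S between n1,n2
  Y(R6) = 0.1527+0.000j S between n0,n1
  Y(R7) = 0.001742+0.000j S between n2,n1
  I3: injects 0.00277 A into n3 (from n2)
  Y(R8) = 0.1282+0.000j S between n3,n0
  Y(C1) = 0.000+0.02565j S between n1,n2
  Y(L5) = 0.000-2.781j S between n3,n2
  Y(C2) = 0.000+0.0009275j S between n2,n1
  Y(L6) = 0.000-0.04456j S between n2,n3
  I4: injects 0.00108 A into n1 (from n0)
  V1: constraint V(n3)−V(n1) = 9.57
Assemble and solve the 4×4 MNA system:
  V(n1)=-7.887-0.1544j  V(n2)=1.398-0.5489j  V(n3)=1.683-0.1544j
  i(V1)=-1.284+2.530j

1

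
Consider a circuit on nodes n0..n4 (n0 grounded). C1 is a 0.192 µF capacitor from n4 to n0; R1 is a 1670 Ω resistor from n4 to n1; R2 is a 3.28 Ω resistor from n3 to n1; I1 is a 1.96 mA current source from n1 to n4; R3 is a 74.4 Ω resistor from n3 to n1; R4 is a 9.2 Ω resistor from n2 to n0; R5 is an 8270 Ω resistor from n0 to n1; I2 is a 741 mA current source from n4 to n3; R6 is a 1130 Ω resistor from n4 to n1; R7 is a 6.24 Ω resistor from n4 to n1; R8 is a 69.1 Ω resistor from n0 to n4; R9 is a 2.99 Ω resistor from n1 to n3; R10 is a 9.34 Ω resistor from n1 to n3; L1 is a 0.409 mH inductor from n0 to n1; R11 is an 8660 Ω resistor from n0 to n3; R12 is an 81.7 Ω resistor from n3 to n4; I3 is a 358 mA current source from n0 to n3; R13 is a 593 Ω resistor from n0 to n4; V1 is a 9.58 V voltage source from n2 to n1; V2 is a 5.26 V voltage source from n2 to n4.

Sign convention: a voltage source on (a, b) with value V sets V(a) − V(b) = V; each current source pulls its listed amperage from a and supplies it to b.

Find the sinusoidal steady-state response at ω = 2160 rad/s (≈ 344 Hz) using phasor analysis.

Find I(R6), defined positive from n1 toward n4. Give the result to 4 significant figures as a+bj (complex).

Apply KCL at each of the 4 non-ground nodes and solve the resulting linear system.
Node n1: branches {R1, R2, I1, R3, R5, R6, R7, R9, R10, L1, V1} → V_1 = -0.07114-0.6579j
Node n2: branches {R4, V1, V2} → V_2 = 9.509-0.6579j
Node n3: branches {R2, R3, I2, R9, R10, R11, R12, I3} → V_3 = 1.421-0.6578j
Node n4: branches {C1, R1, I1, I2, R6, R7, R8, R12, R13, V2} → V_4 = 4.249-0.6579j
Source currents: i(V1)=-2.575+0.08037j, i(V2)=1.541-0.008869j

-0.003823+0.000j A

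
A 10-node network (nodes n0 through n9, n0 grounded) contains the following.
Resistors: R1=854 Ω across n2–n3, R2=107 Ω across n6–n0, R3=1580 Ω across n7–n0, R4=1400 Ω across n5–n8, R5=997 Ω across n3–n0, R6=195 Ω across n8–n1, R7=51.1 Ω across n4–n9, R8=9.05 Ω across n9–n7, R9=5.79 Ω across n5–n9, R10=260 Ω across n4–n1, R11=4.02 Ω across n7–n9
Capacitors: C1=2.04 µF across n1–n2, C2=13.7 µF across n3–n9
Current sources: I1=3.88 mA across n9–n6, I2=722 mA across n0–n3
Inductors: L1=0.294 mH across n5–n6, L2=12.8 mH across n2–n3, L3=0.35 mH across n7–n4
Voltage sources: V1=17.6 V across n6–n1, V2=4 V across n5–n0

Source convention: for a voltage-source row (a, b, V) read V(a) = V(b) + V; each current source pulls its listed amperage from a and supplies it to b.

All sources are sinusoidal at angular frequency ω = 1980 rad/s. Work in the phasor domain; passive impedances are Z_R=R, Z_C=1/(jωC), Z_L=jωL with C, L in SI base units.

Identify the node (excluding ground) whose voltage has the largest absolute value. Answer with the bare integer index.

2

Element admittances at ω=1980 rad/s:
  Y(R1) = 0.001171+0.000j S between n2,n3
  Y(C1) = 0.000+0.004039j S between n1,n2
  Y(R2) = 0.009346+0.000j S between n6,n0
  Y(R3) = 0.0006329+0.000j S between n7,n0
  Y(R4) = 0.0007143+0.000j S between n5,n8
  Y(R5) = 0.001003+0.000j S between n3,n0
  Y(C2) = 0.000+0.02713j S between n3,n9
  Y(R6) = 0.005128+0.000j S between n8,n1
  Y(R7) = 0.01957+0.000j S between n4,n9
  Y(R8) = 0.1105+0.000j S between n9,n7
  I1: injects 0.00388 A into n6 (from n9)
  Y(R9) = 0.1727+0.000j S between n5,n9
  Y(L1) = 0.000-1.718j S between n5,n6
  I2: injects 0.722 A into n3 (from n0)
  Y(R10) = 0.003846+0.000j S between n4,n1
  Y(L2) = 0.000-0.03946j S between n2,n3
  Y(L3) = 0.000-1.443j S between n7,n4
  Y(R11) = 0.2488+0.000j S between n7,n9
  V1: constraint V(n6)−V(n1) = 17.6
  V2: constraint V(n5)−V(n0) = 4
Assemble and solve the 11×11 MNA system:
  V(n1)=-13.65+0.09352j  V(n2)=6.861-25.63j  V(n3)=4.842-22.94j  V(n4)=6.826-0.3783j  V(n5)=4.000+0.000j  V(n6)=3.953+0.09352j  V(n7)=6.828-0.3267j  V(n8)=-11.49+0.08209j  V(n9)=7.047-0.3347j
  i(V1)=-0.1937-0.08096j  i(V2)=0.6759+0.02234j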